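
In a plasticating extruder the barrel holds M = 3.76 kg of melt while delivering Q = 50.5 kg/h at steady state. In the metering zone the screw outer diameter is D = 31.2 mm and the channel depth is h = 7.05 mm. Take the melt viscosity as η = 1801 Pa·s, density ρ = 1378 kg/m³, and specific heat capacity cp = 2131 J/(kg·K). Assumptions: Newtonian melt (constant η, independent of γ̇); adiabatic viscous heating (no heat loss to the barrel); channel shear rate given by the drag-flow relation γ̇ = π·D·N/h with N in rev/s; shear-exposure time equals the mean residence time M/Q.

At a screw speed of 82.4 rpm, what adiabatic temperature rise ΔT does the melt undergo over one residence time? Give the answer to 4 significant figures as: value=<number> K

Convert throughput: Q = 50.5 kg/h = 50.5/3600 = 0.0140278 kg/s
t_res = M / Q_s = 3.76 / 0.0140278 = 268.04 s
D = 31.2 mm = 0.0312 m;  h = 7.05 mm = 0.00705 m;  N = 82.4 rpm / 60 = 1.37333 rev/s
γ̇ = π·D·N / h = π · 0.0312 · 1.37333 / 0.00705 = 19.0938 s⁻¹
Adiabatic rise: ΔT = η γ̇² t_res / (ρ cp) = 1801·(19.0938)²·268.04 / (1378·2131) = 59.9325 K

value=59.93 K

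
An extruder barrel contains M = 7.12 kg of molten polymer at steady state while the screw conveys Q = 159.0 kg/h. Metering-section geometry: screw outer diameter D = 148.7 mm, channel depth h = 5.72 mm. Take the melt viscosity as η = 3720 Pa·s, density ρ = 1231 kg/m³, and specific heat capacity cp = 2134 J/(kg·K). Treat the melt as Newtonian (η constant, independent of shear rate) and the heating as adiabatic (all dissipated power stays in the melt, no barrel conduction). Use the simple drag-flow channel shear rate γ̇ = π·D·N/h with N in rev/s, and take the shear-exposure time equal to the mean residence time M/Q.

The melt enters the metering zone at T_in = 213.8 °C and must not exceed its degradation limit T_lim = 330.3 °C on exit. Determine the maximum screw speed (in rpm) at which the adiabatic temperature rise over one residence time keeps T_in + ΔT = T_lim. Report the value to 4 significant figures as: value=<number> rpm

value=16.60 rpm

Q_s = Q / 3600 = 159.0 / 3600 = 0.0441667 kg/s
t_res = M / Q_s = 7.12 / 0.0441667 = 161.208 s
Geometry in SI: D = 148.7 mm → 0.1487 m, h = 5.72 mm → 0.00572 m
ΔT_a = T_lim − T_in = 330.3 − 213.8 = 116.5 K
Invert ΔT = ηγ̇²t_res/(ρcp) for γ̇: γ̇_max² = ΔT_a ρ cp / (η t_res) = 116.5·1231·2134 / (3720·161.208) = 510.329 s⁻²
γ̇_max = sqrt(510.329) = 22.5905 s⁻¹
Solve γ̇ = πDN/h for N: N_max = γ̇_max·h/(π·D) = 22.5905 × 0.00572 / (π × 0.1487) = 0.276605 rev/s = 16.5963 rpm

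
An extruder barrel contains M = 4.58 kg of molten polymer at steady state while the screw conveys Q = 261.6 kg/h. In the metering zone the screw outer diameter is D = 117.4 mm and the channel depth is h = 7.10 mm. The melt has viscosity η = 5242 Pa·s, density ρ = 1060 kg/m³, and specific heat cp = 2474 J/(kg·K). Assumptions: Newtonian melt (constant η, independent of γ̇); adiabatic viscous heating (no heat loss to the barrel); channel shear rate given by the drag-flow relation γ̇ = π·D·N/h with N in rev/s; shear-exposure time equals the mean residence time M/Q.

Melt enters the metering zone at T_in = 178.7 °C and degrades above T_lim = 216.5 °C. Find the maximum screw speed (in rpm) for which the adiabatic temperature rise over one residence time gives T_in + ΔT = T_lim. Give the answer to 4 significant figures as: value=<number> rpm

value=20.01 rpm

Convert throughput: Q = 261.6 kg/h = 261.6/3600 = 0.0726667 kg/s
t_res = M / Q_s = 4.58 / 0.0726667 = 63.0275 s
D = 117.4 mm = 0.1174 m;  h = 7.10 mm = 0.0071 m
ΔT_a = T_lim − T_in = 216.5 °C − 178.7 °C = 37.8 K
Invert ΔT = ηγ̇²t_res/(ρcp) for γ̇: γ̇_max² = ΔT_a ρ cp / (η t_res) = 37.8·1060·2474 / (5242·63.0275) = 300.034 s⁻²
γ̇_max = sqrt(300.034) = 17.3215 s⁻¹
Solve γ̇ = πDN/h for N: N_max = γ̇_max·h/(π·D) = 17.3215 × 0.0071 / (π × 0.1174) = 0.333446 rev/s = 20.0068 rpm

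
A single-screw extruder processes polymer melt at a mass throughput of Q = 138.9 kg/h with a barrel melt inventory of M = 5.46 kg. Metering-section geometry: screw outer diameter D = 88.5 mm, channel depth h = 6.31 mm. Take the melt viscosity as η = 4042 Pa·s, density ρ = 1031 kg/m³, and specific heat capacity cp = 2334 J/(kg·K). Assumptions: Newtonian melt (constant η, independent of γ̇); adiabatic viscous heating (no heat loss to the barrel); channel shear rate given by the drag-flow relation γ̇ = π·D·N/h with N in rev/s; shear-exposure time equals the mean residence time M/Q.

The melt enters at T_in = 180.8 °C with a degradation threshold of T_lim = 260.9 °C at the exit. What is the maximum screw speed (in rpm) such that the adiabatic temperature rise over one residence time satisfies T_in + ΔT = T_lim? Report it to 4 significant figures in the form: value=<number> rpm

Q_s = Q / 3600 = 138.9 / 3600 = 0.0385833 kg/s
t_res = M / Q_s = 5.46 ÷ 0.0385833 = 141.512 s
Geometry in SI: D = 88.5 mm → 0.0885 m, h = 6.31 mm → 0.00631 m
Allowable rise: ΔT_a = T_lim − T_in = 260.9 − 180.8 = 80.1 K
γ̇_max² = ΔT_a·ρ·cp/(η·t_res) = 80.1·1031·2334/(4042·141.512) = 336.979 s⁻²
γ̇_max = √336.979 = 18.357 s⁻¹
Solve γ̇ = πDN/h for N: N_max = γ̇_max·h/(π·D) = 18.357 × 0.00631 / (π × 0.0885) = 0.416618 rev/s = 24.9971 rpm

value=25.00 rpm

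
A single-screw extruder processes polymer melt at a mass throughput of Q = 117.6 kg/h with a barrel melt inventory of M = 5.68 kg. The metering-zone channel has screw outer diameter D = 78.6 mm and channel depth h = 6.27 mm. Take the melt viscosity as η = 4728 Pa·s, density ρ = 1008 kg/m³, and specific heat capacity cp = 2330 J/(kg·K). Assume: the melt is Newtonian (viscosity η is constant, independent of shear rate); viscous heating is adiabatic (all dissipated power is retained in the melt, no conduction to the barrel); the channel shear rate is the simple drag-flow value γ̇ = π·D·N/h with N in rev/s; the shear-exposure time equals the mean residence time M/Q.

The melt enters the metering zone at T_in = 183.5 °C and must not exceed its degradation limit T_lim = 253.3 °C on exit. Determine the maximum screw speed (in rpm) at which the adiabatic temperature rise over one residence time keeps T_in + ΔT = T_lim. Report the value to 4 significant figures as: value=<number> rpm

value=21.51 rpm

Q_s = Q / 3600 = 117.6 / 3600 = 0.0326667 kg/s
t_res = M / Q_s = 5.68 / 0.0326667 = 173.878 s
Geometry in SI: D = 78.6 mm → 0.0786 m, h = 6.27 mm → 0.00627 m
ΔT_a = T_lim − T_in = 253.3 − 183.5 = 69.8 K
γ̇_max² = ΔT_a·ρ·cp/(η·t_res) = 69.8·1008·2330/(4728·173.878) = 199.412 s⁻²
γ̇_max = √199.412 = 14.1213 s⁻¹
N_max = γ̇_max h / (πD) = 14.1213·0.00627/(π·0.0786) = 0.358567 rev/s → ×60 = 21.514 rpm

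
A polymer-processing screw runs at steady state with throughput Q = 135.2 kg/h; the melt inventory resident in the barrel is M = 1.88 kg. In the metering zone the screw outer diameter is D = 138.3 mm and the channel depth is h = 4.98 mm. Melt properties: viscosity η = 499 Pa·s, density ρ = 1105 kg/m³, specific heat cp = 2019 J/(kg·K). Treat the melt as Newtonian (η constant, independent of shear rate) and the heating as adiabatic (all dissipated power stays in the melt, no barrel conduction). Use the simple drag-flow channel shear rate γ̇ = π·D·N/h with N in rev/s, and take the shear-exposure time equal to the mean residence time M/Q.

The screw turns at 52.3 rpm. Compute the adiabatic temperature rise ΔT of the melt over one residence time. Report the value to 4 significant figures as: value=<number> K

Convert throughput: Q = 135.2 kg/h = 135.2/3600 = 0.0375556 kg/s
Mean residence time: t_res = M/Q_s = 1.88 kg / 0.0375556 kg/s = 50.0592 s
Convert to SI: D = 0.1383 m, h = 0.00498 m, N = 52.3/60 = 0.871667 rev/s
γ̇ = π D N / h = (π)(0.1383)(0.871667) / 0.00498 = 76.0489 s⁻¹
Adiabatic rise: ΔT = η γ̇² t_res / (ρ cp) = 499·(76.0489)²·50.0592 / (1105·2019) = 64.7548 K

value=64.75 K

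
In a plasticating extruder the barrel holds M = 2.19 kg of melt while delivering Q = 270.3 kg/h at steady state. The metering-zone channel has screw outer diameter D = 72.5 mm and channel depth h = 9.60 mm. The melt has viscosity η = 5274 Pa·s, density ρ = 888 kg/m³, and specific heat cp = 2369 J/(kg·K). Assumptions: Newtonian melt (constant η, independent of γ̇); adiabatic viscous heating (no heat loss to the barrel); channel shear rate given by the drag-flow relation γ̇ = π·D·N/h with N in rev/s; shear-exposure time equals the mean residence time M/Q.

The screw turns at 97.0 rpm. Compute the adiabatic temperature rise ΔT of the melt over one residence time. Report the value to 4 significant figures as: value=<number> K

value=107.6 K

Throughput in SI: Q_s = 270.3 kg/h ÷ 3600 s/h = 0.0750833 kg/s
Mean residence time: t_res = M/Q_s = 2.19 kg / 0.0750833 kg/s = 29.1676 s
Convert to SI: D = 0.0725 m, h = 0.0096 m, N = 97.0/60 = 1.61667 rev/s
γ̇ = π·D·N / h = π · 0.0725 · 1.61667 / 0.0096 = 38.3563 s⁻¹
ΔT = η·γ̇²·t_res / (ρ·cp) = 5274 · (38.3563)² · 29.1676 / (888 · 2369) = 107.581 K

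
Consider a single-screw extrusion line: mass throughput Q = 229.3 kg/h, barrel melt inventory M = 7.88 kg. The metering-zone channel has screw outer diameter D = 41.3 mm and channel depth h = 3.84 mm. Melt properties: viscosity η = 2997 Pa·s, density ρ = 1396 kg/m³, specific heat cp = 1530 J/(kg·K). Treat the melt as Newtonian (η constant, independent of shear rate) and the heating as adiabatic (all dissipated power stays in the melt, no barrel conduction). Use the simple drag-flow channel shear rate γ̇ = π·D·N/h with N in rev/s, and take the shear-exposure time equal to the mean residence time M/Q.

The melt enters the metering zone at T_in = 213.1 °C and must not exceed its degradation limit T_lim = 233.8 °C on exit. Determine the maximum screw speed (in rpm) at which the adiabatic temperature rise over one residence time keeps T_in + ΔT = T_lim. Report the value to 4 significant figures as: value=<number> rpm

Convert throughput: Q = 229.3 kg/h = 229.3/3600 = 0.0636944 kg/s
t_res = M / Q_s = 7.88 / 0.0636944 = 123.716 s
Convert to metres: D = 0.0413 m, h = 0.00384 m
Allowable rise: ΔT_a = T_lim − T_in = 233.8 − 213.1 = 20.7 K
Invert ΔT = ηγ̇²t_res/(ρcp) for γ̇: γ̇_max² = ΔT_a ρ cp / (η t_res) = 20.7·1396·1530 / (2997·123.716) = 119.244 s⁻²
γ̇_max = sqrt(119.244) = 10.9199 s⁻¹
N_max = γ̇_max h / (πD) = 10.9199·0.00384/(π·0.0413) = 0.323184 rev/s → ×60 = 19.391 rpm

value=19.39 rpm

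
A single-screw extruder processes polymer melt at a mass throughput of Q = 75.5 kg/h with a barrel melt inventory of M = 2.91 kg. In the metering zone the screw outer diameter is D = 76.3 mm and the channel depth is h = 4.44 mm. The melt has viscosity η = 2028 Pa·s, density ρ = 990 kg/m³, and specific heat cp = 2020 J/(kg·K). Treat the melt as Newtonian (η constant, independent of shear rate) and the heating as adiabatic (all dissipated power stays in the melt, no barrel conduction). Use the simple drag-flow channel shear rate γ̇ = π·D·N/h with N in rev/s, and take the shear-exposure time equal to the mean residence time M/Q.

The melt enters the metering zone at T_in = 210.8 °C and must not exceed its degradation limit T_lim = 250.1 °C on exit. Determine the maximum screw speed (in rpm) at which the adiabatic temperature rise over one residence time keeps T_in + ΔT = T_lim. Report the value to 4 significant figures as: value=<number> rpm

value=18.57 rpm

Throughput in SI: Q_s = 75.5 kg/h ÷ 3600 s/h = 0.0209722 kg/s
Mean residence time: t_res = M/Q_s = 2.91 kg / 0.0209722 kg/s = 138.755 s
D = 76.3 mm = 0.0763 m;  h = 4.44 mm = 0.00444 m
Allowable rise: ΔT_a = T_lim − T_in = 250.1 − 210.8 = 39.3 K
Invert ΔT = ηγ̇²t_res/(ρcp) for γ̇: γ̇_max² = ΔT_a ρ cp / (η t_res) = 39.3·990·2020 / (2028·138.755) = 279.295 s⁻²
γ̇_max = sqrt(279.295) = 16.7121 s⁻¹
N_max = γ̇_max·h / (π·D) = 16.7121 · 0.00444 / (π · 0.0763) = 0.309556 rev/s = 18.5734 rpm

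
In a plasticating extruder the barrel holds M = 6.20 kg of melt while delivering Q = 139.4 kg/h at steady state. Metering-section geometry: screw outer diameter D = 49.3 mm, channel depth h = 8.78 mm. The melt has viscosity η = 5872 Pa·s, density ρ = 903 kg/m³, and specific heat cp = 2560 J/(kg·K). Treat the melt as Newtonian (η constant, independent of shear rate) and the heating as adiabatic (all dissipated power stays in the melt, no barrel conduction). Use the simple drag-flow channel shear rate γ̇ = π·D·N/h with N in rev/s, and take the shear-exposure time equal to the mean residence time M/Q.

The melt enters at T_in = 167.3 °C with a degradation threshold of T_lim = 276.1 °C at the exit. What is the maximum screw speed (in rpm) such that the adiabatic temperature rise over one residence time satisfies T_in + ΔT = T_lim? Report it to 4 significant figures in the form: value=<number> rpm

value=55.63 rpm

Convert throughput: Q = 139.4 kg/h = 139.4/3600 = 0.0387222 kg/s
Mean residence time: t_res = M/Q_s = 6.20 kg / 0.0387222 kg/s = 160.115 s
D = 49.3 mm = 0.0493 m;  h = 8.78 mm = 0.00878 m
ΔT_a = T_lim − T_in = 276.1 °C − 167.3 °C = 108.8 K
Invert ΔT = ηγ̇²t_res/(ρcp) for γ̇: γ̇_max² = ΔT_a ρ cp / (η t_res) = 108.8·903·2560 / (5872·160.115) = 267.509 s⁻²
Take the square root: γ̇_max = √(267.509) = 16.3557 s⁻¹
Solve γ̇ = πDN/h for N: N_max = γ̇_max·h/(π·D) = 16.3557 × 0.00878 / (π × 0.0493) = 0.927187 rev/s = 55.6312 rpm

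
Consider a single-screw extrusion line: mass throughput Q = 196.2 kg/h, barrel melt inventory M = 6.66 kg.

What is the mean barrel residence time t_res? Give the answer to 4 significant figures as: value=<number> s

value=122.2 s

Convert throughput: Q = 196.2 kg/h = 196.2/3600 = 0.0545 kg/s
Mean residence time: t_res = M/Q_s = 6.66 kg / 0.0545 kg/s = 122.202 s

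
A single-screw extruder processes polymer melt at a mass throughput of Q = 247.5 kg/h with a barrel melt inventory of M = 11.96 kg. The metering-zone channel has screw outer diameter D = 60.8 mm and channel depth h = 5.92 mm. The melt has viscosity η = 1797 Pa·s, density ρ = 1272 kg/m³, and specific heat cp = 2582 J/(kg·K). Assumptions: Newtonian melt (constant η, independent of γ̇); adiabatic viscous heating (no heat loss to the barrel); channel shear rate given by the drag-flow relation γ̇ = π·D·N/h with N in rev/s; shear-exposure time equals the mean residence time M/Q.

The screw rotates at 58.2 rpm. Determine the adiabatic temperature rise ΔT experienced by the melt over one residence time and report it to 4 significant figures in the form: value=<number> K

value=93.23 K

Throughput in SI: Q_s = 247.5 kg/h ÷ 3600 s/h = 0.06875 kg/s
Mean residence time: t_res = M/Q_s = 11.96 kg / 0.06875 kg/s = 173.964 s
D = 60.8 mm = 0.0608 m;  h = 5.92 mm = 0.00592 m;  N = 58.2 rpm / 60 = 0.97 rev/s
γ̇ = π D N / h = (π)(0.0608)(0.97) / 0.00592 = 31.2971 s⁻¹
ΔT = η·γ̇²·t_res / (ρ·cp) = 1797 · (31.2971)² · 173.964 / (1272 · 2582) = 93.2331 K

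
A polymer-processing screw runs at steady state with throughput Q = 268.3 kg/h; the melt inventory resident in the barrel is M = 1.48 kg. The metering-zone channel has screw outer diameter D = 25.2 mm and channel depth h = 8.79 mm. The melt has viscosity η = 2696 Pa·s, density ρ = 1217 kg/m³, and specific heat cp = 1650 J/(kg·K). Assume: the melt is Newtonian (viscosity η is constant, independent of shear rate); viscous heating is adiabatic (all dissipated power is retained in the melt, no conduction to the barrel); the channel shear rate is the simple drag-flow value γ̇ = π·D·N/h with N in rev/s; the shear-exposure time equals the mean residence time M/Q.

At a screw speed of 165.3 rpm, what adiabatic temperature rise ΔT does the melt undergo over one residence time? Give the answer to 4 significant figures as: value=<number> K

value=16.42 K

Q_s = Q / 3600 = 268.3 / 3600 = 0.0745278 kg/s
Mean residence time: t_res = M/Q_s = 1.48 kg / 0.0745278 kg/s = 19.8584 s
Geometry in metres: D = 25.2 mm → 0.0252 m, h = 8.79 mm → 0.00879 m; screw speed N = 165.3 rpm = 2.755 rev/s
Shear rate: γ̇ = πDN/h = π·0.0252·2.755/0.00879 = 24.8132 s⁻¹
Adiabatic rise: ΔT = η γ̇² t_res / (ρ cp) = 2696·(24.8132)²·19.8584 / (1217·1650) = 16.4155 K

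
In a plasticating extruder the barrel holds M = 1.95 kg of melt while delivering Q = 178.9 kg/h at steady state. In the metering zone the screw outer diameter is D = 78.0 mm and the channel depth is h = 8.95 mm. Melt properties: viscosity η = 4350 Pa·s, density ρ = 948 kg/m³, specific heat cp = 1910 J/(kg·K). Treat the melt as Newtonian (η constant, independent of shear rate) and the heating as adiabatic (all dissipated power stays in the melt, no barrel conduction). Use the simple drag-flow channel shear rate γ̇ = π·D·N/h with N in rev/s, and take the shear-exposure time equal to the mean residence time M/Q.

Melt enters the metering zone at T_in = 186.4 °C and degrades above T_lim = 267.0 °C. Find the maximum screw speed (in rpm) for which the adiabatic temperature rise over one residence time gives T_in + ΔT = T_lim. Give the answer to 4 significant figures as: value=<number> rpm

value=64.08 rpm

Throughput in SI: Q_s = 178.9 kg/h ÷ 3600 s/h = 0.0496944 kg/s
t_res = M / Q_s = 1.95 / 0.0496944 = 39.2398 s
D = 78.0 mm = 0.078 m;  h = 8.95 mm = 0.00895 m
ΔT_a = T_lim − T_in = 267.0 − 186.4 = 80.6 K
Invert ΔT = ηγ̇²t_res/(ρcp) for γ̇: γ̇_max² = ΔT_a ρ cp / (η t_res) = 80.6·948·1910 / (4350·39.2398) = 854.989 s⁻²
Take the square root: γ̇_max = √(854.989) = 29.2402 s⁻¹
N_max = γ̇_max·h / (π·D) = 29.2402 · 0.00895 / (π · 0.078) = 1.06797 rev/s = 64.0782 rpm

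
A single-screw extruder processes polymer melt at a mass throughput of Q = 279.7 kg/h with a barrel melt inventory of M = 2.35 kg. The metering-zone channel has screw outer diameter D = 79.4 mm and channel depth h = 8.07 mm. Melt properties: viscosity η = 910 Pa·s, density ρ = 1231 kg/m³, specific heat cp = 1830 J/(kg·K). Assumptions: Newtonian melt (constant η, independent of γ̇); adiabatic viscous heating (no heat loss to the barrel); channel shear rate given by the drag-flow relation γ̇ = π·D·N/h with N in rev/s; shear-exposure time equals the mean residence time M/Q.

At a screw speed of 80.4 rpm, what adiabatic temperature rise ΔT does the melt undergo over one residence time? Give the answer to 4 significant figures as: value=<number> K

Throughput in SI: Q_s = 279.7 kg/h ÷ 3600 s/h = 0.0776944 kg/s
t_res = M / Q_s = 2.35 ÷ 0.0776944 = 30.2467 s
D = 79.4 mm = 0.0794 m;  h = 8.07 mm = 0.00807 m;  N = 80.4 rpm / 60 = 1.34 rev/s
Shear rate: γ̇ = πDN/h = π·0.0794·1.34/0.00807 = 41.4192 s⁻¹
ΔT = η·γ̇²·t_res / (ρ·cp) = 910 · (41.4192)² · 30.2467 / (1231 · 1830) = 20.9611 K

value=20.96 K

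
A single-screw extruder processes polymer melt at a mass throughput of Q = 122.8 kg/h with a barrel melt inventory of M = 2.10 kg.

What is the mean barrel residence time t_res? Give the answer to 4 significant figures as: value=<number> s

Q_s = Q / 3600 = 122.8 / 3600 = 0.0341111 kg/s
t_res = M / Q_s = 2.10 / 0.0341111 = 61.5635 s

value=61.56 s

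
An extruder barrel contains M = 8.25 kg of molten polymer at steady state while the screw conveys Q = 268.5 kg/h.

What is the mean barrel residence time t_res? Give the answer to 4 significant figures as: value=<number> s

Q_s = Q / 3600 = 268.5 / 3600 = 0.0745833 kg/s
t_res = M / Q_s = 8.25 ÷ 0.0745833 = 110.615 s

value=110.6 s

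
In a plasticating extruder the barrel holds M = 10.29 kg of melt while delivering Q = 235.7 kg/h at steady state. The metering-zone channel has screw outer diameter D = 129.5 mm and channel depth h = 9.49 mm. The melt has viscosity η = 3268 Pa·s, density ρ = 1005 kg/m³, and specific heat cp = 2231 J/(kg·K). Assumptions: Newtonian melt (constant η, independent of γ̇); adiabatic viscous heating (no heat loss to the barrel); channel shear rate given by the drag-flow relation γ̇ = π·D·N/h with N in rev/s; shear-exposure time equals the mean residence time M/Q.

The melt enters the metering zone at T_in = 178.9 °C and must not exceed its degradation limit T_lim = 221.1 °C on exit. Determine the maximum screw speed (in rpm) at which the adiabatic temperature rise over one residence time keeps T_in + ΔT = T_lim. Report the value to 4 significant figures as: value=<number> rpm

value=19.00 rpm

Convert throughput: Q = 235.7 kg/h = 235.7/3600 = 0.0654722 kg/s
t_res = M / Q_s = 10.29 / 0.0654722 = 157.166 s
D = 129.5 mm = 0.1295 m;  h = 9.49 mm = 0.00949 m
Allowable rise: ΔT_a = T_lim − T_in = 221.1 − 178.9 = 42.2 K
Invert ΔT = ηγ̇²t_res/(ρcp) for γ̇: γ̇_max² = ΔT_a ρ cp / (η t_res) = 42.2·1005·2231 / (3268·157.166) = 184.22 s⁻²
Take the square root: γ̇_max = √(184.22) = 13.5728 s⁻¹
Solve γ̇ = πDN/h for N: N_max = γ̇_max·h/(π·D) = 13.5728 × 0.00949 / (π × 0.1295) = 0.316603 rev/s = 18.9962 rpm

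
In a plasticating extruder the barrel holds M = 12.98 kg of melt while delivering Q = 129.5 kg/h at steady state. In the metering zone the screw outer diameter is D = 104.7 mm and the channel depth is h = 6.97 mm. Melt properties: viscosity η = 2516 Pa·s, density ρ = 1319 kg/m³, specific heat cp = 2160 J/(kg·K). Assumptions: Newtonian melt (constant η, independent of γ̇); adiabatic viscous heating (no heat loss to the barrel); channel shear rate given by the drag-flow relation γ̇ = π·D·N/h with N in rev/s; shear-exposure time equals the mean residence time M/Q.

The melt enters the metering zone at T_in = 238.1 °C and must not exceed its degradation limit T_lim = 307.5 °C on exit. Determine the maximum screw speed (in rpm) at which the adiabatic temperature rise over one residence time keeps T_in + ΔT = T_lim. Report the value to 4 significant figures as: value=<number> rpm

Convert throughput: Q = 129.5 kg/h = 129.5/3600 = 0.0359722 kg/s
t_res = M / Q_s = 12.98 ÷ 0.0359722 = 360.834 s
Geometry in SI: D = 104.7 mm → 0.1047 m, h = 6.97 mm → 0.00697 m
ΔT_a = T_lim − T_in = 307.5 °C − 238.1 °C = 69.4 K
Invert ΔT = ηγ̇²t_res/(ρcp) for γ̇: γ̇_max² = ΔT_a ρ cp / (η t_res) = 69.4·1319·2160 / (2516·360.834) = 217.791 s⁻²
γ̇_max = sqrt(217.791) = 14.7577 s⁻¹
N_max = γ̇_max·h / (π·D) = 14.7577 · 0.00697 / (π · 0.1047) = 0.31272 rev/s = 18.7632 rpm

value=18.76 rpm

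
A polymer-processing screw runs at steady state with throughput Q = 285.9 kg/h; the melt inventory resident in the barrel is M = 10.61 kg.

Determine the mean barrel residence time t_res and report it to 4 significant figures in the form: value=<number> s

value=133.6 s

Convert throughput: Q = 285.9 kg/h = 285.9/3600 = 0.0794167 kg/s
t_res = M / Q_s = 10.61 / 0.0794167 = 133.599 s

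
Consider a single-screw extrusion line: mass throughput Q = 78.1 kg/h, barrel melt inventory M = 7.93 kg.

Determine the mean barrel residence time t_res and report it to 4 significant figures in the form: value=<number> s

value=365.5 s

Throughput in SI: Q_s = 78.1 kg/h ÷ 3600 s/h = 0.0216944 kg/s
t_res = M / Q_s = 7.93 / 0.0216944 = 365.531 s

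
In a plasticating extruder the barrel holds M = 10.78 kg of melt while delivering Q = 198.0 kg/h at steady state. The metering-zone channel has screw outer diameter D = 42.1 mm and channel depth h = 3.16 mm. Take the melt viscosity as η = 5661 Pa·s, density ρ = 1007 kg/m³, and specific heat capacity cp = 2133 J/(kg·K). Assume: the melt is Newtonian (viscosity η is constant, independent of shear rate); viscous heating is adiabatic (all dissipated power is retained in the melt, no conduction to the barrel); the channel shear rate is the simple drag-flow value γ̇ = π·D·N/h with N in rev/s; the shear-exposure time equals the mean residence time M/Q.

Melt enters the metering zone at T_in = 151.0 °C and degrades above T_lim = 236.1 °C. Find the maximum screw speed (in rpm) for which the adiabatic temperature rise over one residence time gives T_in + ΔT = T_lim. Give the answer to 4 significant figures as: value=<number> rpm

value=18.40 rpm

Throughput in SI: Q_s = 198.0 kg/h ÷ 3600 s/h = 0.055 kg/s
t_res = M / Q_s = 10.78 / 0.055 = 196 s
Convert to metres: D = 0.0421 m, h = 0.00316 m
Allowable rise: ΔT_a = T_lim − T_in = 236.1 − 151.0 = 85.1 K
γ̇_max² = ΔT_a·ρ·cp/(η·t_res) = 85.1·1007·2133/(5661·196) = 164.741 s⁻²
γ̇_max = √164.741 = 12.8351 s⁻¹
N_max = γ̇_max h / (πD) = 12.8351·0.00316/(π·0.0421) = 0.306659 rev/s → ×60 = 18.3995 rpm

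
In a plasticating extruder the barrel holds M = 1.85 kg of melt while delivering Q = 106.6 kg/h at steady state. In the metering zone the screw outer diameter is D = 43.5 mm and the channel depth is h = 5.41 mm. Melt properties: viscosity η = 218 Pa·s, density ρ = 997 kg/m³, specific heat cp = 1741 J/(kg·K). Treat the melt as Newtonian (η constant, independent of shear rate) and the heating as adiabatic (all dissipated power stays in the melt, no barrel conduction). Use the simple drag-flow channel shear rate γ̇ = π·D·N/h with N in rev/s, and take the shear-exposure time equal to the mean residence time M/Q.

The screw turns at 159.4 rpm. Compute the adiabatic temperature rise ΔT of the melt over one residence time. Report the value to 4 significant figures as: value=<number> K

value=35.34 K

Throughput in SI: Q_s = 106.6 kg/h ÷ 3600 s/h = 0.0296111 kg/s
t_res = M / Q_s = 1.85 / 0.0296111 = 62.4765 s
Convert to SI: D = 0.0435 m, h = 0.00541 m, N = 159.4/60 = 2.65667 rev/s
Shear rate: γ̇ = πDN/h = π·0.0435·2.65667/0.00541 = 67.1087 s⁻¹
ΔT = η·γ̇²·t_res / (ρ·cp) = 218 · (67.1087)² · 62.4765 / (997 · 1741) = 35.3376 K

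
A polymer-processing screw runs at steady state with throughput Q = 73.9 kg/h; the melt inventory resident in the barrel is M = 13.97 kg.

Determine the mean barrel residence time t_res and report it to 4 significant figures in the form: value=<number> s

value=680.5 s

Throughput in SI: Q_s = 73.9 kg/h ÷ 3600 s/h = 0.0205278 kg/s
Mean residence time: t_res = M/Q_s = 13.97 kg / 0.0205278 kg/s = 680.541 s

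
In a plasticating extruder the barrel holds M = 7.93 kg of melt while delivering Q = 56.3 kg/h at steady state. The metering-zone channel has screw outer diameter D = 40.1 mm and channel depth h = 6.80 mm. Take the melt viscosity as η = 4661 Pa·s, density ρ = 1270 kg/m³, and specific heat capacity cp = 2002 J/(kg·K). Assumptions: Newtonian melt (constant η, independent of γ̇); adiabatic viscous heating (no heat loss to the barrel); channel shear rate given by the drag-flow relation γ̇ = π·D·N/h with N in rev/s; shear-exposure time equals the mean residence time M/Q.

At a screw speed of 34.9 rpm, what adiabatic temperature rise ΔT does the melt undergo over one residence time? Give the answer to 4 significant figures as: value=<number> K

value=107.9 K

Q_s = Q / 3600 = 56.3 / 3600 = 0.0156389 kg/s
Mean residence time: t_res = M/Q_s = 7.93 kg / 0.0156389 kg/s = 507.069 s
Convert to SI: D = 0.0401 m, h = 0.0068 m, N = 34.9/60 = 0.581667 rev/s
γ̇ = π D N / h = (π)(0.0401)(0.581667) / 0.0068 = 10.776 s⁻¹
ΔT = η·γ̇²·t_res/(ρ·cp) = [4661 × 10.776² × 507.069] / [1270 × 2002] = 107.944 K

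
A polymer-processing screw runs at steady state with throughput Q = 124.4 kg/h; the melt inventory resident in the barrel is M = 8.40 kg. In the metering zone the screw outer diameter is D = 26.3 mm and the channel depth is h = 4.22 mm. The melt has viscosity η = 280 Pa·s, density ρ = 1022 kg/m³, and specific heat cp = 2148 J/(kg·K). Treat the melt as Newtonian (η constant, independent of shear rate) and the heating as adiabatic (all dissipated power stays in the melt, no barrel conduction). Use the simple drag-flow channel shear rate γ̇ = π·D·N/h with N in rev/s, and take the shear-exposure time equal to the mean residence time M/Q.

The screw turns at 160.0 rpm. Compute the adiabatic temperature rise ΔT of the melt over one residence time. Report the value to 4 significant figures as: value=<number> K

Convert throughput: Q = 124.4 kg/h = 124.4/3600 = 0.0345556 kg/s
t_res = M / Q_s = 8.40 ÷ 0.0345556 = 243.087 s
Geometry in metres: D = 26.3 mm → 0.0263 m, h = 4.22 mm → 0.00422 m; screw speed N = 160.0 rpm = 2.66667 rev/s
γ̇ = π D N / h = (π)(0.0263)(2.66667) / 0.00422 = 52.211 s⁻¹
Adiabatic rise: ΔT = η γ̇² t_res / (ρ cp) = 280·(52.211)²·243.087 / (1022·2148) = 84.5197 K

value=84.52 K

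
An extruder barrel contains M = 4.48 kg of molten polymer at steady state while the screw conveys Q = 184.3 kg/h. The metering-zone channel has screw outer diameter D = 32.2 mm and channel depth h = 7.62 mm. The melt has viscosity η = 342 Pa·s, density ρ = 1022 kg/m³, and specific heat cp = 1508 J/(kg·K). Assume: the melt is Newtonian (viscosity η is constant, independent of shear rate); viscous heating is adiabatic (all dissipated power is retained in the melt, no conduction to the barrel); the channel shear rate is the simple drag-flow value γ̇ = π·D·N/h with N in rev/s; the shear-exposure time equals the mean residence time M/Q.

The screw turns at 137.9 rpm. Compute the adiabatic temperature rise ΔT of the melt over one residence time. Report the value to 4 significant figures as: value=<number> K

Convert throughput: Q = 184.3 kg/h = 184.3/3600 = 0.0511944 kg/s
t_res = M / Q_s = 4.48 / 0.0511944 = 87.5095 s
Convert to SI: D = 0.0322 m, h = 0.00762 m, N = 137.9/60 = 2.29833 rev/s
γ̇ = π D N / h = (π)(0.0322)(2.29833) / 0.00762 = 30.5115 s⁻¹
Adiabatic rise: ΔT = η γ̇² t_res / (ρ cp) = 342·(30.5115)²·87.5095 / (1022·1508) = 18.0783 K

value=18.08 K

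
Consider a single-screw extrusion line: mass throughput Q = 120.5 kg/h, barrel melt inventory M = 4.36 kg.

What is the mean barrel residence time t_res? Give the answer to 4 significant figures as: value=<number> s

value=130.3 s

Convert throughput: Q = 120.5 kg/h = 120.5/3600 = 0.0334722 kg/s
t_res = M / Q_s = 4.36 / 0.0334722 = 130.257 s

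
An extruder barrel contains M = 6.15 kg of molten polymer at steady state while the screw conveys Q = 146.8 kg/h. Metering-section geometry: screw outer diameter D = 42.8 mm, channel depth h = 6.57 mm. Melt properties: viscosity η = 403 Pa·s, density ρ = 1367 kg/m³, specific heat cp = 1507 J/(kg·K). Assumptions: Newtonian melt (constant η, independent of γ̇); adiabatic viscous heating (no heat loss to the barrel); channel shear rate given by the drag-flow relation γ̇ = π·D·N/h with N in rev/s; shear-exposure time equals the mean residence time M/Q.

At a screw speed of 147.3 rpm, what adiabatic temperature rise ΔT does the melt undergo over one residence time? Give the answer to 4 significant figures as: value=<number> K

value=74.48 K

Q_s = Q / 3600 = 146.8 / 3600 = 0.0407778 kg/s
t_res = M / Q_s = 6.15 ÷ 0.0407778 = 150.817 s
Geometry in metres: D = 42.8 mm → 0.0428 m, h = 6.57 mm → 0.00657 m; screw speed N = 147.3 rpm = 2.455 rev/s
γ̇ = π·D·N / h = π · 0.0428 · 2.455 / 0.00657 = 50.2435 s⁻¹
ΔT = η·γ̇²·t_res/(ρ·cp) = [403 × 50.2435² × 150.817] / [1367 × 1507] = 74.4791 K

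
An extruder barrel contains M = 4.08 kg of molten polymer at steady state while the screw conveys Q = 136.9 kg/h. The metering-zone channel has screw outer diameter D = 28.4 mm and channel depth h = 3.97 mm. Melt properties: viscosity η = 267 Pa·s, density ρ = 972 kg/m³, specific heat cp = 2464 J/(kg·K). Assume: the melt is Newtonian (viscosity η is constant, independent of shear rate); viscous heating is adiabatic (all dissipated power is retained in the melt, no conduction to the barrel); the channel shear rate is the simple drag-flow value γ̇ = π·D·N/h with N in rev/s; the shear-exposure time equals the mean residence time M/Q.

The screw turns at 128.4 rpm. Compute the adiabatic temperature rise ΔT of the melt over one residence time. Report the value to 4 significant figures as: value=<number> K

Q_s = Q / 3600 = 136.9 / 3600 = 0.0380278 kg/s
Mean residence time: t_res = M/Q_s = 4.08 kg / 0.0380278 kg/s = 107.29 s
D = 28.4 mm = 0.0284 m;  h = 3.97 mm = 0.00397 m;  N = 128.4 rpm / 60 = 2.14 rev/s
γ̇ = π·D·N / h = π · 0.0284 · 2.14 / 0.00397 = 48.0941 s⁻¹
ΔT = η·γ̇²·t_res/(ρ·cp) = [267 × 48.0941² × 107.29] / [972 × 2464] = 27.666 K

value=27.67 K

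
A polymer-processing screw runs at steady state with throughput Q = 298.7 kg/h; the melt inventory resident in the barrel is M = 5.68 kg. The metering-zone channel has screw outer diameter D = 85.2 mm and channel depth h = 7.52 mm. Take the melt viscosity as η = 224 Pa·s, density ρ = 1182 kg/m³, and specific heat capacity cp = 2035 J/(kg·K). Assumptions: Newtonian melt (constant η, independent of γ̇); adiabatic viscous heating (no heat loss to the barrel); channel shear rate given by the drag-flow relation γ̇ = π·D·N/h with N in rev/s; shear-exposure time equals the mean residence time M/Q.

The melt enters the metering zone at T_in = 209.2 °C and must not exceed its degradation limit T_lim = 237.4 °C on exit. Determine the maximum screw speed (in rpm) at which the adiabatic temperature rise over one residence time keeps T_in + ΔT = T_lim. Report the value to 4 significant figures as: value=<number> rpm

value=112.1 rpm

Q_s = Q / 3600 = 298.7 / 3600 = 0.0829722 kg/s
t_res = M / Q_s = 5.68 / 0.0829722 = 68.4566 s
Convert to metres: D = 0.0852 m, h = 0.00752 m
ΔT_a = T_lim − T_in = 237.4 − 209.2 = 28.2 K
Invert ΔT = ηγ̇²t_res/(ρcp) for γ̇: γ̇_max² = ΔT_a ρ cp / (η t_res) = 28.2·1182·2035 / (224·68.4566) = 4423.51 s⁻²
Take the square root: γ̇_max = √(4423.51) = 66.5095 s⁻¹
Solve γ̇ = πDN/h for N: N_max = γ̇_max·h/(π·D) = 66.5095 × 0.00752 / (π × 0.0852) = 1.86858 rev/s = 112.115 rpm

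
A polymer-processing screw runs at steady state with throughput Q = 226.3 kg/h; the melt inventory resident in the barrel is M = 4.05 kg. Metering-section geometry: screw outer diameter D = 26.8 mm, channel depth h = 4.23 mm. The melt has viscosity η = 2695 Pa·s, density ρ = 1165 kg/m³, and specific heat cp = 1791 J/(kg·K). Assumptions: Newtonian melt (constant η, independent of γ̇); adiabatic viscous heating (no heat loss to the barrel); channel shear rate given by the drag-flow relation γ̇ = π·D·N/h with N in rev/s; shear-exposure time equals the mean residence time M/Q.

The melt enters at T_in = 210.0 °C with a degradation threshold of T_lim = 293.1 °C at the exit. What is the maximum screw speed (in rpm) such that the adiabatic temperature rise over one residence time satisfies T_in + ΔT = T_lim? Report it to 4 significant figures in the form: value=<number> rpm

value=95.26 rpm

Throughput in SI: Q_s = 226.3 kg/h ÷ 3600 s/h = 0.0628611 kg/s
t_res = M / Q_s = 4.05 ÷ 0.0628611 = 64.4278 s
Convert to metres: D = 0.0268 m, h = 0.00423 m
Allowable rise: ΔT_a = T_lim − T_in = 293.1 − 210.0 = 83.1 K
γ̇_max² = ΔT_a·ρ·cp/(η·t_res) = 83.1·1165·1791/(2695·64.4278) = 998.598 s⁻²
γ̇_max = √998.598 = 31.6006 s⁻¹
N_max = γ̇_max h / (πD) = 31.6006·0.00423/(π·0.0268) = 1.58764 rev/s → ×60 = 95.2582 rpm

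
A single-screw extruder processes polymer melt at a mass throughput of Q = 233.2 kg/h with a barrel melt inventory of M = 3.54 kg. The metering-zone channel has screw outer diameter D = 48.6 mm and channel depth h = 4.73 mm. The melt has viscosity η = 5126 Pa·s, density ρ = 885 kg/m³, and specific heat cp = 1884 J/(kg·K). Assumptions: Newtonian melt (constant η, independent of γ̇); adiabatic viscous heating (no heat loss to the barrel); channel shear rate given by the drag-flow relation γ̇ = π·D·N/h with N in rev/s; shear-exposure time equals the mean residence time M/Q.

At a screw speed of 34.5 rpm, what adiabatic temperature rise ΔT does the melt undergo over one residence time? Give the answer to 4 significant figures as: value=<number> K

Convert throughput: Q = 233.2 kg/h = 233.2/3600 = 0.0647778 kg/s
t_res = M / Q_s = 3.54 / 0.0647778 = 54.6484 s
D = 48.6 mm = 0.0486 m;  h = 4.73 mm = 0.00473 m;  N = 34.5 rpm / 60 = 0.575 rev/s
γ̇ = π D N / h = (π)(0.0486)(0.575) / 0.00473 = 18.5606 s⁻¹
ΔT = η·γ̇²·t_res/(ρ·cp) = [5126 × 18.5606² × 54.6484] / [885 × 1884] = 57.8785 K

value=57.88 K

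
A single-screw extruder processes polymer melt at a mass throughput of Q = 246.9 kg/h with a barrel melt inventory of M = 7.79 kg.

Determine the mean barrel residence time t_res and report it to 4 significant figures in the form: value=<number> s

Q_s = Q / 3600 = 246.9 / 3600 = 0.0685833 kg/s
Mean residence time: t_res = M/Q_s = 7.79 kg / 0.0685833 kg/s = 113.584 s

value=113.6 s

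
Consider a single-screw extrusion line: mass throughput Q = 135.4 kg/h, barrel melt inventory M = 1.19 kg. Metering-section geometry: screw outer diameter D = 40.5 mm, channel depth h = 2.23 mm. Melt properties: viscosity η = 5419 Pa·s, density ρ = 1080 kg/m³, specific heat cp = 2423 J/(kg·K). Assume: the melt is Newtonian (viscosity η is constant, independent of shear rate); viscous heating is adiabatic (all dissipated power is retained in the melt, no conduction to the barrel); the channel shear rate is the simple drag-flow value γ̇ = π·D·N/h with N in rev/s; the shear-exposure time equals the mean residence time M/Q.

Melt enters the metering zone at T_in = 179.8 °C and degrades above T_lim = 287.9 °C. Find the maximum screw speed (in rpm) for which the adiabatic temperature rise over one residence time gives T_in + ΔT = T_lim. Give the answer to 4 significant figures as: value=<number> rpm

Convert throughput: Q = 135.4 kg/h = 135.4/3600 = 0.0376111 kg/s
t_res = M / Q_s = 1.19 / 0.0376111 = 31.6396 s
Convert to metres: D = 0.0405 m, h = 0.00223 m
ΔT_a = T_lim − T_in = 287.9 − 179.8 = 108.1 K
γ̇_max² = ΔT_a·ρ·cp/(η·t_res) = 108.1·1080·2423/(5419·31.6396) = 1649.88 s⁻²
Take the square root: γ̇_max = √(1649.88) = 40.6187 s⁻¹
N_max = γ̇_max h / (πD) = 40.6187·0.00223/(π·0.0405) = 0.711912 rev/s → ×60 = 42.7147 rpm

value=42.71 rpm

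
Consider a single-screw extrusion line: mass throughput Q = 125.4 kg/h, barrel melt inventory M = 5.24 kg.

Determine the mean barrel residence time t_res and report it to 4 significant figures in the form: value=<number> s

Convert throughput: Q = 125.4 kg/h = 125.4/3600 = 0.0348333 kg/s
t_res = M / Q_s = 5.24 / 0.0348333 = 150.431 s

value=150.4 s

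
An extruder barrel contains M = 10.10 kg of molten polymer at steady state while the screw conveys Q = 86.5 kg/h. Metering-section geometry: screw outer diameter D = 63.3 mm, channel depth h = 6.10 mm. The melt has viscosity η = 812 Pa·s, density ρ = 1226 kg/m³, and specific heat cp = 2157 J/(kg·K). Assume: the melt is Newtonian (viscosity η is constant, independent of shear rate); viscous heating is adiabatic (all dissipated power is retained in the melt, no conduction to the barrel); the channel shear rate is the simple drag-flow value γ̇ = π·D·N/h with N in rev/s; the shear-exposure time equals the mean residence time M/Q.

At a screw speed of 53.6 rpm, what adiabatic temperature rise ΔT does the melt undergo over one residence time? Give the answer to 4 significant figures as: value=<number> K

value=109.5 K

Convert throughput: Q = 86.5 kg/h = 86.5/3600 = 0.0240278 kg/s
Mean residence time: t_res = M/Q_s = 10.10 kg / 0.0240278 kg/s = 420.347 s
Geometry in metres: D = 63.3 mm → 0.0633 m, h = 6.10 mm → 0.0061 m; screw speed N = 53.6 rpm = 0.893333 rev/s
γ̇ = π D N / h = (π)(0.0633)(0.893333) / 0.0061 = 29.1231 s⁻¹
ΔT = η·γ̇²·t_res / (ρ·cp) = 812 · (29.1231)² · 420.347 / (1226 · 2157) = 109.471 K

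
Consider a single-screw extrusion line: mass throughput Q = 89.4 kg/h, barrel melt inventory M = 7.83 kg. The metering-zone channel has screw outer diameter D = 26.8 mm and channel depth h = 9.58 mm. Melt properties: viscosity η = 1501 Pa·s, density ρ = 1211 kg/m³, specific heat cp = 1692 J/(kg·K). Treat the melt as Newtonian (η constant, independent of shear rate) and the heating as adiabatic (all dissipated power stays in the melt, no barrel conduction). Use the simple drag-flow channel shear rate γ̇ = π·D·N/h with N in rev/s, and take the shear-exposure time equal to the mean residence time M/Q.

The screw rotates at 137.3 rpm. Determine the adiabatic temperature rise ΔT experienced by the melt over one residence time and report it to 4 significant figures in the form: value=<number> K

value=93.42 K

Throughput in SI: Q_s = 89.4 kg/h ÷ 3600 s/h = 0.0248333 kg/s
t_res = M / Q_s = 7.83 ÷ 0.0248333 = 315.302 s
Convert to SI: D = 0.0268 m, h = 0.00958 m, N = 137.3/60 = 2.28833 rev/s
γ̇ = π D N / h = (π)(0.0268)(2.28833) / 0.00958 = 20.1112 s⁻¹
ΔT = η·γ̇²·t_res/(ρ·cp) = [1501 × 20.1112² × 315.302] / [1211 × 1692] = 93.42 K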